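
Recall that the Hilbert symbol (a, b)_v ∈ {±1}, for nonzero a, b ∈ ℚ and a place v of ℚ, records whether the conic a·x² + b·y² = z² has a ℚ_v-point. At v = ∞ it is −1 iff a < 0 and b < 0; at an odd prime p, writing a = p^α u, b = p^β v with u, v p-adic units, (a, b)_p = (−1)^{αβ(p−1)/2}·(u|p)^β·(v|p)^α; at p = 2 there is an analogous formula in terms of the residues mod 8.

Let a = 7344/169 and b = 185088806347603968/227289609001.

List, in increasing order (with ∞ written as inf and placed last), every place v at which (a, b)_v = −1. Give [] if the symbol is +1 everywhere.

[3, 17]

(a, b) ≡ (51, 17) mod (ℚ^×)²; places V = {2, 3, 7, 13, 17, 31, 37, ∞}.
(a,b)_∞: sgn(51)=+, sgn(17)=+, so +1.
(a,b)_13: α=-2, u≡12; β=-6, v≡10 (mod 13); (12|13)=+1, (10|13)=+1; sign (−1)^0·+1^-6·+1^-2 = +1.
(a,b)_31: α=0, u≡2; β=-2, v≡26 (mod 31); (2|31)=+1, (26|31)=-1; sign (−1)^0·+1^-2·-1^0 = +1.
(a,b)_7: α=0, u≡1; β=-2, v≡6 (mod 7); (1|7)=+1, (6|7)=-1; sign (−1)^0·+1^-2·-1^0 = +1.
(a,b)_17: α=1, u≡10; β=3, v≡2 (mod 17); (10|17)=-1, (2|17)=+1; sign (−1)^0·-1^3·+1^1 = -1.
(a,b)_37: α=0, u≡22; β=2, v≡22 (mod 37); (22|37)=-1, (22|37)=-1; sign (−1)^0·-1^2·-1^0 = +1.
(a,b)_2: α=4, β=22; u≡3, v≡1 (mod 8); ε(u)ε(v)=1·0, αω(v)=4·0, βω(u)=22·1; sum ≡ 0  ⇒  +1.
(a,b)_3: α=3, u≡2; β=8, v≡2 (mod 3); (2|3)=-1, (2|3)=-1; sign (−1)^0·-1^8·-1^3 = -1.
(51, 17 / ℚ) ramifies at {3, 17}: a division algebra.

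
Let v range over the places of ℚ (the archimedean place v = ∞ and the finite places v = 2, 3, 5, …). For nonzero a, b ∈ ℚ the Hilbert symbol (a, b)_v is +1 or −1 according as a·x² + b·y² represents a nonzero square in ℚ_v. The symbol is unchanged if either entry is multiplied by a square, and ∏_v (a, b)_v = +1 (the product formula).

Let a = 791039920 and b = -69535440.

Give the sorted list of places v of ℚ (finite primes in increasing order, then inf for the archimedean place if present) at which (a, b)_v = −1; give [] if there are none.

[2, 5, 13, 17, 19, 23]

(a, b) ≡ (408595, -482885) mod (ℚ^×)²; places V = {2, 3, 5, 11, 13, 17, 19, 23, ∞}.
(a,b)_3: α=0, u≡1; β=2, v≡1 (mod 3); (1|3)=+1, (1|3)=+1; sign (−1)^0·+1^2·+1^0 = +1.
(a,b)_13: α=0, u≡8; β=1, v≡9 (mod 13); (8|13)=-1, (9|13)=+1; sign (−1)^0·-1^1·+1^0 = -1.
(a,b)_19: α=1, u≡6; β=1, v≡1 (mod 19); (6|19)=+1, (1|19)=+1; sign (−1)^1·+1^1·+1^1 = -1.
(a,b)_23: α=1, u≡13; β=1, v≡1 (mod 23); (13|23)=+1, (1|23)=+1; sign (−1)^1·+1^1·+1^1 = -1.
(a,b)_11: α=3, u≡1; β=0, v≡4 (mod 11); (1|11)=+1, (4|11)=+1; sign (−1)^0·+1^0·+1^3 = +1.
(a,b)_5: α=1, u≡4; β=1, v≡2 (mod 5); (4|5)=+1, (2|5)=-1; sign (−1)^0·+1^1·-1^1 = -1.
(a,b)_∞: sgn(408595)=+, sgn(-482885)=−, so +1.
(a,b)_17: α=1, u≡6; β=1, v≡16 (mod 17); (6|17)=-1, (16|17)=+1; sign (−1)^0·-1^1·+1^1 = -1.
(a,b)_2: α=4, β=4; u≡3, v≡3 (mod 8); ε(u)ε(v)=1·1, αω(v)=4·1, βω(u)=4·1; sum ≡ 1  ⇒  -1.
(408595, -482885 / ℚ) ramifies at {2, 5, 13, 17, 19, 23}: a division algebra.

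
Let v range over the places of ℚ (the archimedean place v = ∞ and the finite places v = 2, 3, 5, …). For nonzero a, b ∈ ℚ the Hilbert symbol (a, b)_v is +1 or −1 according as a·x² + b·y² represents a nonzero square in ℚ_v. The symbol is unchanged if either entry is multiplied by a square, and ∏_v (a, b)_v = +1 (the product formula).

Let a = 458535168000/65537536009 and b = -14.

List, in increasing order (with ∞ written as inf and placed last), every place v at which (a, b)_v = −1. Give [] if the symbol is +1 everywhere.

[2, 7]

Mod squares: a ≡ 2730, b ≡ -14. Check v ∈ {∞, 2, 3, 5, 7, 11, 13, 17, 37}.
v=17: a=17^-2·(≡6), b=17^0·(≡3) mod 17; (6|17)=-1, (3|17)=-1; (−1)^{-2·0·8}·(-1)^0·(-1)^-2 = +1.
v=11: a=11^-2·(≡7), b=11^0·(≡8) mod 11; (7|11)=-1, (8|11)=-1; (−1)^{-2·0·5}·(-1)^0·(-1)^-2 = +1.
v=13: a=13^1·(≡8), b=13^0·(≡12) mod 13; (8|13)=-1, (12|13)=+1; (−1)^{1·0·6}·(-1)^0·(+1)^1 = +1.
v=37: a=37^-4·(≡22), b=37^0·(≡23) mod 37; (22|37)=-1, (23|37)=-1; (−1)^{-4·0·18}·(-1)^0·(-1)^-4 = +1.
v=7: a=7^1·(≡3), b=7^1·(≡5) mod 7; (3|7)=-1, (5|7)=-1; (−1)^{1·1·3}·(-1)^1·(-1)^1 = -1.
v=3: a=3^9·(≡1), b=3^0·(≡1) mod 3; (1|3)=+1, (1|3)=+1; (−1)^{9·0·1}·(+1)^0·(+1)^9 = +1.
v=2: v_2(a)=11, v_2(b)=1; units ≡ 5, 1 (mod 8); ε·ε+αω+βω = 0·0+11·0+1·1 ≡ 1  ⇒  (a,b)_2 = -1.
v=5: a=5^3·(≡1), b=5^0·(≡1) mod 5; (1|5)=+1, (1|5)=+1; (−1)^{3·0·2}·(+1)^0·(+1)^3 = +1.
v=∞: 2730 > 0 and -14 < 0  ⇒  (a,b)_∞ = +1.
(2730, -14 / ℚ) ramifies at {2, 7}: a division algebra.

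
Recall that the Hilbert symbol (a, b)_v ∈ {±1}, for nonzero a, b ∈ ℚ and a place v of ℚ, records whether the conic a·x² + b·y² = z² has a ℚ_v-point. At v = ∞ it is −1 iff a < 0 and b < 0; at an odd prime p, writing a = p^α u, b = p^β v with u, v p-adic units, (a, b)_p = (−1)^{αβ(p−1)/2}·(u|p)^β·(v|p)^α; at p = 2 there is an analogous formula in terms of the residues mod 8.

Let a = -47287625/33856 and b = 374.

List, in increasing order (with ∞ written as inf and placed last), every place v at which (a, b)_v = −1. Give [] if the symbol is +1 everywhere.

[2, 7]

(a, b) ≡ (-6545, 374) mod (ℚ^×)²; places V = {2, 5, 7, 11, 17, 23, ∞}.
(a,b)_7: α=1, u≡6; β=0, v≡3 (mod 7); (6|7)=-1, (3|7)=-1; sign (−1)^0·-1^0·-1^1 = -1.
(a,b)_2: α=-6, β=1; u≡7, v≡3 (mod 8); ε(u)ε(v)=1·1, αω(v)=-6·1, βω(u)=1·0; sum ≡ 1  ⇒  -1.
(a,b)_5: α=3, u≡4; β=0, v≡4 (mod 5); (4|5)=+1, (4|5)=+1; sign (−1)^0·+1^0·+1^3 = +1.
(a,b)_∞: sgn(-6545)=−, sgn(374)=+, so +1.
(a,b)_11: α=1, u≡10; β=1, v≡1 (mod 11); (10|11)=-1, (1|11)=+1; sign (−1)^1·-1^1·+1^1 = +1.
(a,b)_17: α=3, u≡11; β=1, v≡5 (mod 17); (11|17)=-1, (5|17)=-1; sign (−1)^0·-1^1·-1^3 = +1.
(a,b)_23: α=-2, u≡17; β=0, v≡6 (mod 23); (17|23)=-1, (6|23)=+1; sign (−1)^0·-1^0·+1^-2 = +1.
|Ram(-6545, 374)| = 2, even; anisotropic at {2, 7}.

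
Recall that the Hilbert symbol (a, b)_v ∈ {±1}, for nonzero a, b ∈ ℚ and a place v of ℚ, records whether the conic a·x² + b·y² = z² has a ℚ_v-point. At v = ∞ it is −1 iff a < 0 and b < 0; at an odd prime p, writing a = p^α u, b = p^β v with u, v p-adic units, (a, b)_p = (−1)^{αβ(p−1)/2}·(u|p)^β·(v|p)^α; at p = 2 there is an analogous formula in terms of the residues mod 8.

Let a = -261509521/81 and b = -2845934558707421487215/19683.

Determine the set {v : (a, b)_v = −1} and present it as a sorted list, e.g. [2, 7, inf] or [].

[2, 3, 13, 17, 31, inf]

(a, b) ≡ (-5336929, -124845) mod (ℚ^×)²; places V = {2, 3, 5, 7, 13, 17, 19, 29, 31, 41, ∞}.
(a,b)_∞: sgn(-5336929)=−, sgn(-124845)=−, so -1.
(a,b)_29: α=0, u≡13; β=1, v≡4 (mod 29); (13|29)=+1, (4|29)=+1; sign (−1)^0·+1^1·+1^0 = +1.
(a,b)_31: α=1, u≡24; β=2, v≡15 (mod 31); (24|31)=-1, (15|31)=-1; sign (−1)^0·-1^2·-1^1 = -1.
(a,b)_13: α=1, u≡6; β=2, v≡2 (mod 13); (6|13)=-1, (2|13)=-1; sign (−1)^0·-1^2·-1^1 = -1.
(a,b)_19: α=1, u≡11; β=2, v≡1 (mod 19); (11|19)=+1, (1|19)=+1; sign (−1)^0·+1^2·+1^1 = +1.
(a,b)_7: α=2, u≡1; β=5, v≡4 (mod 7); (1|7)=+1, (4|7)=+1; sign (−1)^0·+1^5·+1^2 = +1.
(a,b)_41: α=1, u≡34; β=3, v≡13 (mod 41); (34|41)=-1, (13|41)=-1; sign (−1)^0·-1^3·-1^1 = +1.
(a,b)_3: α=-4, u≡2; β=-9, v≡1 (mod 3); (2|3)=-1, (1|3)=+1; sign (−1)^0·-1^-9·+1^-4 = -1.
(a,b)_5: α=0, u≡4; β=1, v≡4 (mod 5); (4|5)=+1, (4|5)=+1; sign (−1)^0·+1^1·+1^0 = +1.
(a,b)_17: α=1, u≡1; β=2, v≡6 (mod 17); (1|17)=+1, (6|17)=-1; sign (−1)^0·+1^2·-1^1 = -1.
(a,b)_2: α=0, β=0; u≡7, v≡3 (mod 8); ε(u)ε(v)=1·1, αω(v)=0·1, βω(u)=0·0; sum ≡ 1  ⇒  -1.
(-5336929, -124845 / ℚ) ramifies at {2, 3, 13, 17, 31, ∞}: a division algebra.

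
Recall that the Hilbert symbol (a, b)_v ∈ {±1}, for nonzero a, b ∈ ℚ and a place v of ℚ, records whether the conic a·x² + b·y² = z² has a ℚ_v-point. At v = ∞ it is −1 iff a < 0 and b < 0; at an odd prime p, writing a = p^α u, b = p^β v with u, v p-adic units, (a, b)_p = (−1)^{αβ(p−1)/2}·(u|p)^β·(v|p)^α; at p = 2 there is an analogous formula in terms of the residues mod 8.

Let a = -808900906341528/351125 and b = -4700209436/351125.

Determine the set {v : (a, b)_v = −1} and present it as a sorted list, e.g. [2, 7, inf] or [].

Mod squares: a ≡ -34510, b ≡ -20995. Check v ∈ {∞, 2, 3, 5, 7, 11, 13, 17, 19, 23, 29, 53}.
v=13: a=13^2·(≡2), b=13^1·(≡3) mod 13; (2|13)=-1, (3|13)=+1; (−1)^{2·1·6}·(-1)^1·(+1)^2 = -1.
v=29: a=29^1·(≡16), b=29^0·(≡6) mod 29; (16|29)=+1, (6|29)=+1; (−1)^{1·0·14}·(+1)^0·(+1)^1 = +1.
v=17: a=17^1·(≡7), b=17^1·(≡11) mod 17; (7|17)=-1, (11|17)=-1; (−1)^{1·1·8}·(-1)^1·(-1)^1 = +1.
v=∞: -34510 < 0 and -20995 < 0  ⇒  (a,b)_∞ = -1.
v=53: a=53^-2·(≡42), b=53^-2·(≡17) mod 53; (42|53)=+1, (17|53)=+1; (−1)^{-2·-2·26}·(+1)^-2·(+1)^-2 = +1.
v=2: v_2(a)=3, v_2(b)=2; units ≡ 1, 5 (mod 8); ε·ε+αω+βω = 0·0+3·1+2·0 ≡ 1  ⇒  (a,b)_2 = -1.
v=7: a=7^3·(≡6), b=7^0·(≡3) mod 7; (6|7)=-1, (3|7)=-1; (−1)^{3·0·3}·(-1)^0·(-1)^3 = -1.
v=19: a=19^2·(≡2), b=19^1·(≡1) mod 19; (2|19)=-1, (1|19)=+1; (−1)^{2·1·9}·(-1)^1·(+1)^2 = -1.
v=23: a=23^0·(≡1), b=23^4·(≡9) mod 23; (1|23)=+1, (9|23)=+1; (−1)^{0·4·11}·(+1)^4·(+1)^0 = +1.
v=3: a=3^4·(≡2), b=3^0·(≡2) mod 3; (2|3)=-1, (2|3)=-1; (−1)^{4·0·1}·(-1)^0·(-1)^4 = +1.
v=11: a=11^2·(≡2), b=11^0·(≡9) mod 11; (2|11)=-1, (9|11)=+1; (−1)^{2·0·5}·(-1)^0·(+1)^2 = +1.
v=5: a=5^-3·(≡3), b=5^-3·(≡1) mod 5; (3|5)=-1, (1|5)=+1; (−1)^{-3·-3·2}·(-1)^-3·(+1)^-3 = -1.
Ram(-34510, -20995) = {2, 5, 7, 13, 19, ∞}; no ℚ_2-point on the conic.

[2, 5, 7, 13, 19, inf]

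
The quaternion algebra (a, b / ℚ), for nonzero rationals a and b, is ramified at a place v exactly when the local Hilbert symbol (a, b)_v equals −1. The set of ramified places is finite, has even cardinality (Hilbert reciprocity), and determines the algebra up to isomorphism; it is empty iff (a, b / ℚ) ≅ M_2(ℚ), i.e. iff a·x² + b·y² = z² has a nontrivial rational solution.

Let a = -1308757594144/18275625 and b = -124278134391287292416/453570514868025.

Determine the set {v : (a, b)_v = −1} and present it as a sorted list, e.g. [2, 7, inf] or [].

[2, 11, 13, inf]

(a, b) ≡ (-34, -34034) mod (ℚ^×)²; places V = {2, 3, 5, 7, 11, 13, 17, 19, 23, ∞}.
(a,b)_17: α=1, u≡9; β=1, v≡15 (mod 17); (9|17)=+1, (15|17)=+1; sign (−1)^0·+1^1·+1^1 = +1.
(a,b)_5: α=-4, u≡1; β=-2, v≡4 (mod 5); (1|5)=+1, (4|5)=+1; sign (−1)^0·+1^-2·+1^-4 = +1.
(a,b)_11: α=2, u≡6; β=5, v≡10 (mod 11); (6|11)=-1, (10|11)=-1; sign (−1)^0·-1^5·-1^2 = -1.
(a,b)_2: α=5, β=9; u≡7, v≡7 (mod 8); ε(u)ε(v)=1·1, αω(v)=5·0, βω(u)=9·0; sum ≡ 1  ⇒  -1.
(a,b)_19: α=-2, u≡6; β=-6, v≡14 (mod 19); (6|19)=+1, (14|19)=-1; sign (−1)^0·+1^-6·-1^-2 = +1.
(a,b)_23: α=0, u≡2; β=-2, v≡6 (mod 23); (2|23)=+1, (6|23)=+1; sign (−1)^0·+1^-2·+1^0 = +1.
(a,b)_7: α=6, u≡1; β=9, v≡3 (mod 7); (1|7)=+1, (3|7)=-1; sign (−1)^0·+1^9·-1^6 = +1.
(a,b)_3: α=-4, u≡2; β=-6, v≡1 (mod 3); (2|3)=-1, (1|3)=+1; sign (−1)^0·-1^-6·+1^-4 = +1.
(a,b)_13: α=2, u≡11; β=3, v≡7 (mod 13); (11|13)=-1, (7|13)=-1; sign (−1)^0·-1^3·-1^2 = -1.
(a,b)_∞: sgn(-34)=−, sgn(-34034)=−, so -1.
|Ram(-34, -34034)| = 4, even; anisotropic at {2, 11, 13, ∞}.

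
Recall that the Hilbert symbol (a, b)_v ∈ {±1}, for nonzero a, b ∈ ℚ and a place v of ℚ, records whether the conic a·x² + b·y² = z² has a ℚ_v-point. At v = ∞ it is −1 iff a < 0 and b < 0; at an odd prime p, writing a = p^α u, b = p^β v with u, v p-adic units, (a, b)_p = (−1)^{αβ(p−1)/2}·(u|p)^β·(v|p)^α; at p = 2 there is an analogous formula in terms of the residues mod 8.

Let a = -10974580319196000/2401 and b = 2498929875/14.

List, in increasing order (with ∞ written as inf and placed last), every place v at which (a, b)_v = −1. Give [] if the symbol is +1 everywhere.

[3, 5, 13, 17]

(a, b) ≡ (-13110, 293930) mod (ℚ^×)²; places V = {2, 3, 5, 7, 13, 17, 19, 23, ∞}.
(a,b)_2: α=5, β=-1; u≡5, v≡5 (mod 8); ε(u)ε(v)=0·0, αω(v)=5·1, βω(u)=-1·1; sum ≡ 0  ⇒  +1.
(a,b)_23: α=3, u≡7; β=2, v≡8 (mod 23); (7|23)=-1, (8|23)=+1; sign (−1)^0·-1^2·+1^3 = +1.
(a,b)_17: α=2, u≡14; β=1, v≡16 (mod 17); (14|17)=-1, (16|17)=+1; sign (−1)^0·-1^1·+1^2 = -1.
(a,b)_3: α=5, u≡1; β=2, v≡2 (mod 3); (1|3)=+1, (2|3)=-1; sign (−1)^0·+1^2·-1^5 = -1.
(a,b)_19: α=1, u≡3; β=1, v≡6 (mod 19); (3|19)=-1, (6|19)=+1; sign (−1)^1·-1^1·+1^1 = +1.
(a,b)_5: α=3, u≡2; β=3, v≡1 (mod 5); (2|5)=-1, (1|5)=+1; sign (−1)^0·-1^3·+1^3 = -1.
(a,b)_7: α=-4, u≡4; β=-1, v≡4 (mod 7); (4|7)=+1, (4|7)=+1; sign (−1)^0·+1^-1·+1^-4 = +1.
(a,b)_∞: sgn(-13110)=−, sgn(293930)=+, so +1.
(a,b)_13: α=2, u≡6; β=1, v≡4 (mod 13); (6|13)=-1, (4|13)=+1; sign (−1)^0·-1^1·+1^2 = -1.
(-13110, 293930 / ℚ) ramifies at {3, 5, 13, 17}: a division algebra.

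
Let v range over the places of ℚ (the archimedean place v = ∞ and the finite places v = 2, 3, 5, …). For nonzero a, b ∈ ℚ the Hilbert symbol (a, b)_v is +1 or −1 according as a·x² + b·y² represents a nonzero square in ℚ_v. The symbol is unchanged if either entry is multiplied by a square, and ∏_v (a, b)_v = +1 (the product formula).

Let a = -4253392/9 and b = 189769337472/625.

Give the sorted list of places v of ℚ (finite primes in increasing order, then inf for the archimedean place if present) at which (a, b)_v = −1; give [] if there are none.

Mod squares: a ≡ -13, b ≡ 858. Check v ∈ {∞, 2, 3, 5, 11, 13}.
v=2: v_2(a)=4, v_2(b)=7; units ≡ 3, 5 (mod 8); ε·ε+αω+βω = 1·0+4·1+7·1 ≡ 1  ⇒  (a,b)_2 = -1.
v=11: a=11^2·(≡9), b=11^3·(≡5) mod 11; (9|11)=+1, (5|11)=+1; (−1)^{2·3·5}·(+1)^3·(+1)^2 = +1.
v=5: a=5^0·(≡2), b=5^-4·(≡2) mod 5; (2|5)=-1, (2|5)=-1; (−1)^{0·-4·2}·(-1)^-4·(-1)^0 = +1.
v=3: a=3^-2·(≡2), b=3^1·(≡1) mod 3; (2|3)=-1, (1|3)=+1; (−1)^{-2·1·1}·(-1)^1·(+1)^-2 = -1.
v=13: a=13^3·(≡3), b=13^5·(≡9) mod 13; (3|13)=+1, (9|13)=+1; (−1)^{3·5·6}·(+1)^5·(+1)^3 = +1.
v=∞: -13 < 0 and 858 > 0  ⇒  (a,b)_∞ = +1.
(-13, 858 / ℚ) ramifies at {2, 3}: a division algebra.

[2, 3]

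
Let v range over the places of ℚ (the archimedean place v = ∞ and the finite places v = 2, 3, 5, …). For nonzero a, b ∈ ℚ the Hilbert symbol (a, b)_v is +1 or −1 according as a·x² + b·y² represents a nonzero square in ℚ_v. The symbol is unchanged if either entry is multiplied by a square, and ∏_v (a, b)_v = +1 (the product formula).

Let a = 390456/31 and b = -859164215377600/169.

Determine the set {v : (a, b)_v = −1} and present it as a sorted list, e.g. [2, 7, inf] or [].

[2, 19, 29, 31]

Mod squares: a ≡ 336226, b ≡ -19. Check v ∈ {∞, 2, 3, 5, 11, 13, 17, 19, 29, 31}.
v=19: a=19^0·(≡10), b=19^1·(≡2) mod 19; (10|19)=-1, (2|19)=-1; (−1)^{0·1·9}·(-1)^1·(-1)^0 = -1.
v=11: a=11^1·(≡6), b=11^2·(≡5) mod 11; (6|11)=-1, (5|11)=+1; (−1)^{1·2·5}·(-1)^2·(+1)^1 = +1.
v=17: a=17^1·(≡11), b=17^2·(≡15) mod 17; (11|17)=-1, (15|17)=+1; (−1)^{1·2·8}·(-1)^2·(+1)^1 = +1.
v=5: a=5^0·(≡1), b=5^2·(≡4) mod 5; (1|5)=+1, (4|5)=+1; (−1)^{0·2·2}·(+1)^2·(+1)^0 = +1.
v=13: a=13^0·(≡8), b=13^-2·(≡11) mod 13; (8|13)=-1, (11|13)=-1; (−1)^{0·-2·6}·(-1)^-2·(-1)^0 = +1.
v=∞: 336226 > 0 and -19 < 0  ⇒  (a,b)_∞ = +1.
v=31: a=31^-1·(≡11), b=31^2·(≡12) mod 31; (11|31)=-1, (12|31)=-1; (−1)^{-1·2·15}·(-1)^2·(-1)^-1 = -1.
v=29: a=29^1·(≡4), b=29^2·(≡26) mod 29; (4|29)=+1, (26|29)=-1; (−1)^{1·2·14}·(+1)^2·(-1)^1 = -1.
v=2: v_2(a)=3, v_2(b)=6; units ≡ 1, 5 (mod 8); ε·ε+αω+βω = 0·0+3·1+6·0 ≡ 1  ⇒  (a,b)_2 = -1.
v=3: a=3^2·(≡1), b=3^0·(≡2) mod 3; (1|3)=+1, (2|3)=-1; (−1)^{2·0·1}·(+1)^0·(-1)^2 = +1.
|Ram(336226, -19)| = 4, even; anisotropic at {2, 19, 29, 31}.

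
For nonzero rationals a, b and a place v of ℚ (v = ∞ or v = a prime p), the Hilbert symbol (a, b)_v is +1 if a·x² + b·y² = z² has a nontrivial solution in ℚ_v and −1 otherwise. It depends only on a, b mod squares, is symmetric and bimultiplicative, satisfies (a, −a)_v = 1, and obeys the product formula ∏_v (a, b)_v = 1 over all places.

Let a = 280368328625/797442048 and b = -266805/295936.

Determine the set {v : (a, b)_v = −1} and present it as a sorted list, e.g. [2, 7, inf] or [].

(a, b) ≡ (13090, -5) mod (ℚ^×)²; places V = {2, 3, 5, 7, 11, 13, 17, ∞}.
(a,b)_11: α=3, u≡8; β=2, v≡2 (mod 11); (8|11)=-1, (2|11)=-1; sign (−1)^0·-1^2·-1^3 = -1.
(a,b)_∞: sgn(13090)=+, sgn(-5)=−, so +1.
(a,b)_7: α=3, u≡2; β=2, v≡2 (mod 7); (2|7)=+1, (2|7)=+1; sign (−1)^0·+1^2·+1^3 = +1.
(a,b)_17: α=3, u≡3; β=-2, v≡11 (mod 17); (3|17)=-1, (11|17)=-1; sign (−1)^0·-1^-2·-1^3 = -1.
(a,b)_2: α=-19, β=-10; u≡1, v≡3 (mod 8); ε(u)ε(v)=0·1, αω(v)=-19·1, βω(u)=-10·0; sum ≡ 1  ⇒  -1.
(a,b)_13: α=-2, u≡1; β=0, v≡5 (mod 13); (1|13)=+1, (5|13)=-1; sign (−1)^0·+1^0·-1^-2 = +1.
(a,b)_3: α=-2, u≡1; β=2, v≡1 (mod 3); (1|3)=+1, (1|3)=+1; sign (−1)^0·+1^2·+1^-2 = +1.
(a,b)_5: α=3, u≡3; β=1, v≡4 (mod 5); (3|5)=-1, (4|5)=+1; sign (−1)^0·-1^1·+1^3 = -1.
Ram(13090, -5) = {2, 5, 11, 17}; no ℚ_2-point on the conic.

[2, 5, 11, 17]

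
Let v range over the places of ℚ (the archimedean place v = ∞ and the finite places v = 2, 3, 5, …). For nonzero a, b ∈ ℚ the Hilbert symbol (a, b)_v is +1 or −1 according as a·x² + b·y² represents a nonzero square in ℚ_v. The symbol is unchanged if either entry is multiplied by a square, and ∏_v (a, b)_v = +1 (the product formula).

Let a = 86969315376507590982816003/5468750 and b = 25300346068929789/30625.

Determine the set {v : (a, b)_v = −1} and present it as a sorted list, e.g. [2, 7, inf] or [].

(a, b) ≡ (2618, 429) mod (ℚ^×)²; places V = {2, 3, 5, 7, 11, 13, 17, 23, ∞}.
(a,b)_3: α=16, u≡2; β=11, v≡2 (mod 3); (2|3)=-1, (2|3)=-1; sign (−1)^0·-1^11·-1^16 = -1.
(a,b)_5: α=-8, u≡2; β=-4, v≡1 (mod 5); (2|5)=-1, (1|5)=+1; sign (−1)^0·-1^-4·+1^-8 = +1.
(a,b)_13: α=6, u≡6; β=5, v≡7 (mod 13); (6|13)=-1, (7|13)=-1; sign (−1)^0·-1^5·-1^6 = -1.
(a,b)_11: α=5, u≡2; β=3, v≡2 (mod 11); (2|11)=-1, (2|11)=-1; sign (−1)^1·-1^3·-1^5 = -1.
(a,b)_2: α=-1, β=0; u≡5, v≡5 (mod 8); ε(u)ε(v)=0·0, αω(v)=-1·1, βω(u)=0·1; sum ≡ 1  ⇒  -1.
(a,b)_∞: sgn(2618)=+, sgn(429)=+, so +1.
(a,b)_7: α=-1, u≡3; β=-2, v≡2 (mod 7); (3|7)=-1, (2|7)=+1; sign (−1)^0·-1^-2·+1^-1 = +1.
(a,b)_23: α=2, u≡10; β=0, v≡10 (mod 23); (10|23)=-1, (10|23)=-1; sign (−1)^0·-1^0·-1^2 = +1.
(a,b)_17: α=3, u≡16; β=2, v≡8 (mod 17); (16|17)=+1, (8|17)=+1; sign (−1)^0·+1^2·+1^3 = +1.
(2618, 429 / ℚ) ramifies at {2, 3, 11, 13}: a division algebra.

[2, 3, 11, 13]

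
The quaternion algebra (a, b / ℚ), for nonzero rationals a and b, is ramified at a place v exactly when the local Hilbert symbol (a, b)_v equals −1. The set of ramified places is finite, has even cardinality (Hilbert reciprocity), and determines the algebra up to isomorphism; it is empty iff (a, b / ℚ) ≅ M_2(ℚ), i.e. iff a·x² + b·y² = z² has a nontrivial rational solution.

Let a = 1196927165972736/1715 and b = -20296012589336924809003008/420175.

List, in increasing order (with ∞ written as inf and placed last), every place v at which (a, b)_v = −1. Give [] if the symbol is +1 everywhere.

Mod squares: a ≡ 5596333435, b ≡ -54901. Check v ∈ {∞, 2, 3, 5, 7, 11, 19, 23, 29, 31, 37}.
v=29: a=29^1·(≡13), b=29^2·(≡6) mod 29; (13|29)=+1, (6|29)=+1; (−1)^{1·2·14}·(+1)^2·(+1)^1 = +1.
v=7: a=7^-3·(≡6), b=7^-5·(≡1) mod 7; (6|7)=-1, (1|7)=+1; (−1)^{-3·-5·3}·(-1)^-5·(+1)^-3 = +1.
v=5: a=5^-1·(≡2), b=5^-2·(≡1) mod 5; (2|5)=-1, (1|5)=+1; (−1)^{-1·-2·2}·(-1)^-2·(+1)^-1 = +1.
v=31: a=31^1·(≡20), b=31^1·(≡17) mod 31; (20|31)=+1, (17|31)=-1; (−1)^{1·1·15}·(+1)^1·(-1)^1 = +1.
v=2: v_2(a)=8, v_2(b)=16; units ≡ 3, 3 (mod 8); ε·ε+αω+βω = 1·1+8·1+16·1 ≡ 1  ⇒  (a,b)_2 = -1.
v=11: a=11^1·(≡6), b=11^1·(≡3) mod 11; (6|11)=-1, (3|11)=+1; (−1)^{1·1·5}·(-1)^1·(+1)^1 = +1.
v=23: a=23^1·(≡22), b=23^1·(≡20) mod 23; (22|23)=-1, (20|23)=-1; (−1)^{1·1·11}·(-1)^1·(-1)^1 = -1.
v=37: a=37^1·(≡24), b=37^2·(≡4) mod 37; (24|37)=-1, (4|37)=+1; (−1)^{1·2·18}·(-1)^2·(+1)^1 = +1.
v=3: a=3^4·(≡1), b=3^6·(≡2) mod 3; (1|3)=+1, (2|3)=-1; (−1)^{4·6·1}·(+1)^6·(-1)^4 = +1.
v=∞: 5596333435 > 0 and -54901 < 0  ⇒  (a,b)_∞ = +1.
v=19: a=19^3·(≡18), b=19^6·(≡6) mod 19; (18|19)=-1, (6|19)=+1; (−1)^{3·6·9}·(-1)^6·(+1)^3 = +1.
|Ram(5596333435, -54901)| = 2, even; anisotropic at {2, 23}.

[2, 23]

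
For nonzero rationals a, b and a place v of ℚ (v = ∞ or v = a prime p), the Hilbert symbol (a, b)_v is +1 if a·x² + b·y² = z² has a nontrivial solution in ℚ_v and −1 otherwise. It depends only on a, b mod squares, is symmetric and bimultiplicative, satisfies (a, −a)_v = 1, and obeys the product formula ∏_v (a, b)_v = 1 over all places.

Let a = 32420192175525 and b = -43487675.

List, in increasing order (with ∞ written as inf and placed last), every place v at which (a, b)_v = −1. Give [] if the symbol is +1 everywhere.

[7, 11, 19, 29]

Mod squares: a ≡ 21, b ≡ -1739507. Check v ∈ {∞, 2, 3, 5, 7, 11, 19, 29, 41}.
v=2: v_2(a)=0, v_2(b)=0; units ≡ 5, 5 (mod 8); ε·ε+αω+βω = 0·0+0·1+0·1 ≡ 0  ⇒  (a,b)_2 = +1.
v=5: a=5^2·(≡1), b=5^2·(≡3) mod 5; (1|5)=+1, (3|5)=-1; (−1)^{2·2·2}·(+1)^2·(-1)^2 = +1.
v=19: a=19^2·(≡18), b=19^1·(≡10) mod 19; (18|19)=-1, (10|19)=-1; (−1)^{2·1·9}·(-1)^1·(-1)^2 = -1.
v=29: a=29^2·(≡8), b=29^1·(≡15) mod 29; (8|29)=-1, (15|29)=-1; (−1)^{2·1·14}·(-1)^1·(-1)^2 = -1.
v=7: a=7^1·(≡5), b=7^1·(≡3) mod 7; (5|7)=-1, (3|7)=-1; (−1)^{1·1·3}·(-1)^1·(-1)^1 = -1.
v=11: a=11^2·(≡6), b=11^1·(≡8) mod 11; (6|11)=-1, (8|11)=-1; (−1)^{2·1·5}·(-1)^1·(-1)^2 = -1.
v=3: a=3^1·(≡1), b=3^0·(≡1) mod 3; (1|3)=+1, (1|3)=+1; (−1)^{1·0·1}·(+1)^0·(+1)^1 = +1.
v=41: a=41^2·(≡18), b=41^1·(≡36) mod 41; (18|41)=+1, (36|41)=+1; (−1)^{2·1·20}·(+1)^1·(+1)^2 = +1.
v=∞: 21 > 0 and -1739507 < 0  ⇒  (a,b)_∞ = +1.
|Ram(21, -1739507)| = 4, even; anisotropic at {7, 11, 19, 29}.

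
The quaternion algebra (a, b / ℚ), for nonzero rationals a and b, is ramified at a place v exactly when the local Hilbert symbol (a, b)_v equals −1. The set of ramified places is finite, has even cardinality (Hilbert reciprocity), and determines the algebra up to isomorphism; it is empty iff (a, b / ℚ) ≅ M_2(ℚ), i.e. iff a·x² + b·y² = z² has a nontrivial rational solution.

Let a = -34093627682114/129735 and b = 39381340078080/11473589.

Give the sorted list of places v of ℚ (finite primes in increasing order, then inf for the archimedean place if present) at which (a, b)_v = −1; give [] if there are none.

Mod squares: a ≡ -66990, b ≡ 145145. Check v ∈ {∞, 2, 3, 5, 7, 11, 13, 17, 29, 31, 37, 47}.
v=17: a=17^0·(≡3), b=17^-2·(≡16) mod 17; (3|17)=-1, (16|17)=+1; (−1)^{0·-2·8}·(-1)^-2·(+1)^0 = +1.
v=37: a=37^0·(≡6), b=37^-2·(≡23) mod 37; (6|37)=-1, (23|37)=-1; (−1)^{0·-2·18}·(-1)^-2·(-1)^0 = +1.
v=3: a=3^-3·(≡2), b=3^4·(≡2) mod 3; (2|3)=-1, (2|3)=-1; (−1)^{-3·4·1}·(-1)^4·(-1)^-3 = -1.
v=∞: -66990 < 0 and 145145 > 0  ⇒  (a,b)_∞ = +1.
v=47: a=47^2·(≡27), b=47^0·(≡34) mod 47; (27|47)=+1, (34|47)=+1; (−1)^{2·0·23}·(+1)^0·(+1)^2 = +1.
v=5: a=5^-1·(≡3), b=5^1·(≡4) mod 5; (3|5)=-1, (4|5)=+1; (−1)^{-1·1·2}·(-1)^1·(+1)^-1 = -1.
v=13: a=13^4·(≡10), b=13^1·(≡7) mod 13; (10|13)=+1, (7|13)=-1; (−1)^{4·1·6}·(+1)^1·(-1)^4 = +1.
v=11: a=11^3·(≡1), b=11^3·(≡8) mod 11; (1|11)=+1, (8|11)=-1; (−1)^{3·3·5}·(+1)^3·(-1)^3 = +1.
v=29: a=29^1·(≡21), b=29^-1·(≡11) mod 29; (21|29)=-1, (11|29)=-1; (−1)^{1·-1·14}·(-1)^-1·(-1)^1 = +1.
v=2: v_2(a)=1, v_2(b)=14; units ≡ 1, 1 (mod 8); ε·ε+αω+βω = 0·0+1·0+14·0 ≡ 0  ⇒  (a,b)_2 = +1.
v=31: a=31^-2·(≡7), b=31^0·(≡3) mod 31; (7|31)=+1, (3|31)=-1; (−1)^{-2·0·15}·(+1)^0·(-1)^-2 = +1.
v=7: a=7^1·(≡5), b=7^3·(≡4) mod 7; (5|7)=-1, (4|7)=+1; (−1)^{1·3·3}·(-1)^3·(+1)^1 = +1.
(-66990, 145145 / ℚ) ramifies at {3, 5}: a division algebra.

[3, 5]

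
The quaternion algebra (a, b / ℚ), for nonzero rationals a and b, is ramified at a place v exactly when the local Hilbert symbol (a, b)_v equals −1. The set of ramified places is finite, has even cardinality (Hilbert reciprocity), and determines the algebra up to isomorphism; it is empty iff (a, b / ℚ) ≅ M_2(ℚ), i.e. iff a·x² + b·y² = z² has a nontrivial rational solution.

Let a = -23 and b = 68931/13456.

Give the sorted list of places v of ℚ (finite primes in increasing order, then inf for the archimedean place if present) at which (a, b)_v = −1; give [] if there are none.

[23, 37]

Mod squares: a ≡ -23, b ≡ 851. Check v ∈ {∞, 2, 3, 23, 29, 37}.
v=29: a=29^0·(≡6), b=29^-2·(≡18) mod 29; (6|29)=+1, (18|29)=-1; (−1)^{0·-2·14}·(+1)^-2·(-1)^0 = +1.
v=3: a=3^0·(≡1), b=3^4·(≡2) mod 3; (1|3)=+1, (2|3)=-1; (−1)^{0·4·1}·(+1)^4·(-1)^0 = +1.
v=∞: -23 < 0 and 851 > 0  ⇒  (a,b)_∞ = +1.
v=37: a=37^0·(≡14), b=37^1·(≡2) mod 37; (14|37)=-1, (2|37)=-1; (−1)^{0·1·18}·(-1)^1·(-1)^0 = -1.
v=2: v_2(a)=0, v_2(b)=-4; units ≡ 1, 3 (mod 8); ε·ε+αω+βω = 0·1+0·1+-4·0 ≡ 0  ⇒  (a,b)_2 = +1.
v=23: a=23^1·(≡22), b=23^1·(≡7) mod 23; (22|23)=-1, (7|23)=-1; (−1)^{1·1·11}·(-1)^1·(-1)^1 = -1.
Ram(-23, 851) = {23, 37}; no ℚ_23-point on the conic.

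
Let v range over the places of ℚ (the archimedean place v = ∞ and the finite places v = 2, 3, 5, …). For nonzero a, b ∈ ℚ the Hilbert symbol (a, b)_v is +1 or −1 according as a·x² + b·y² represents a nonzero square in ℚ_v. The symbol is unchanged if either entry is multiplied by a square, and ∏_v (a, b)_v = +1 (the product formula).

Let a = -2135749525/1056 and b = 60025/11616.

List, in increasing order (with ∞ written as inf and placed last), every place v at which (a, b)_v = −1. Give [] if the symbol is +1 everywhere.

Mod squares: a ≡ -2348346, b ≡ 6. Check v ∈ {∞, 2, 3, 5, 7, 11, 13, 17, 23}.
v=∞: -2348346 < 0 and 6 > 0  ⇒  (a,b)_∞ = +1.
v=3: a=3^-1·(≡2), b=3^-1·(≡2) mod 3; (2|3)=-1, (2|3)=-1; (−1)^{-1·-1·1}·(-1)^-1·(-1)^-1 = -1.
v=17: a=17^1·(≡2), b=17^0·(≡3) mod 17; (2|17)=+1, (3|17)=-1; (−1)^{1·0·8}·(+1)^0·(-1)^1 = -1.
v=2: v_2(a)=-5, v_2(b)=-5; units ≡ 3, 3 (mod 8); ε·ε+αω+βω = 1·1+-5·1+-5·1 ≡ 1  ⇒  (a,b)_2 = -1.
v=5: a=5^2·(≡4), b=5^2·(≡1) mod 5; (4|5)=+1, (1|5)=+1; (−1)^{2·2·2}·(+1)^2·(+1)^2 = +1.
v=7: a=7^5·(≡4), b=7^4·(≡6) mod 7; (4|7)=+1, (6|7)=-1; (−1)^{5·4·3}·(+1)^4·(-1)^5 = -1.
v=13: a=13^1·(≡8), b=13^0·(≡8) mod 13; (8|13)=-1, (8|13)=-1; (−1)^{1·0·6}·(-1)^0·(-1)^1 = -1.
v=23: a=23^1·(≡8), b=23^0·(≡18) mod 23; (8|23)=+1, (18|23)=+1; (−1)^{1·0·11}·(+1)^0·(+1)^1 = +1.
v=11: a=11^-1·(≡10), b=11^-2·(≡8) mod 11; (10|11)=-1, (8|11)=-1; (−1)^{-1·-2·5}·(-1)^-2·(-1)^-1 = -1.
Ram(-2348346, 6) = {2, 3, 7, 11, 13, 17}; no ℚ_2-point on the conic.

[2, 3, 7, 11, 13, 17]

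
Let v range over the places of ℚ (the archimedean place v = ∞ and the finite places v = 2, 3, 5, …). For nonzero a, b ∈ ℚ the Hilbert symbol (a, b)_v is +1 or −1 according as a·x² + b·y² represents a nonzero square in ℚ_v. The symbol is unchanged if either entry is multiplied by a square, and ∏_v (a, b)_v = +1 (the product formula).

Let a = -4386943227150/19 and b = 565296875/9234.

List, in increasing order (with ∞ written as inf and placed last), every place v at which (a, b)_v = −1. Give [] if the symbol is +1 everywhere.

Mod squares: a ≡ -20026, b ≡ 34086. Check v ∈ {∞, 2, 3, 5, 11, 13, 17, 19, 23, 31}.
v=17: a=17^3·(≡14), b=17^0·(≡2) mod 17; (14|17)=-1, (2|17)=+1; (−1)^{3·0·8}·(-1)^0·(+1)^3 = +1.
v=3: a=3^2·(≡2), b=3^-5·(≡1) mod 3; (2|3)=-1, (1|3)=+1; (−1)^{2·-5·1}·(-1)^-5·(+1)^2 = -1.
v=11: a=11^2·(≡1), b=11^2·(≡2) mod 11; (1|11)=+1, (2|11)=-1; (−1)^{2·2·5}·(+1)^2·(-1)^2 = +1.
v=23: a=23^2·(≡22), b=23^1·(≡17) mod 23; (22|23)=-1, (17|23)=-1; (−1)^{2·1·11}·(-1)^1·(-1)^2 = -1.
v=13: a=13^0·(≡6), b=13^1·(≡3) mod 13; (6|13)=-1, (3|13)=+1; (−1)^{0·1·6}·(-1)^1·(+1)^0 = -1.
v=19: a=19^-1·(≡12), b=19^-1·(≡14) mod 19; (12|19)=-1, (14|19)=-1; (−1)^{-1·-1·9}·(-1)^-1·(-1)^-1 = -1.
v=∞: -20026 < 0 and 34086 > 0  ⇒  (a,b)_∞ = +1.
v=2: v_2(a)=1, v_2(b)=-1; units ≡ 3, 3 (mod 8); ε·ε+αω+βω = 1·1+1·1+-1·1 ≡ 1  ⇒  (a,b)_2 = -1.
v=31: a=31^1·(≡4), b=31^0·(≡15) mod 31; (4|31)=+1, (15|31)=-1; (−1)^{1·0·15}·(+1)^0·(-1)^1 = -1.
v=5: a=5^2·(≡1), b=5^6·(≡1) mod 5; (1|5)=+1, (1|5)=+1; (−1)^{2·6·2}·(+1)^6·(+1)^2 = +1.
Ram(-20026, 34086) = {2, 3, 13, 19, 23, 31}; no ℚ_2-point on the conic.

[2, 3, 13, 19, 23, 31]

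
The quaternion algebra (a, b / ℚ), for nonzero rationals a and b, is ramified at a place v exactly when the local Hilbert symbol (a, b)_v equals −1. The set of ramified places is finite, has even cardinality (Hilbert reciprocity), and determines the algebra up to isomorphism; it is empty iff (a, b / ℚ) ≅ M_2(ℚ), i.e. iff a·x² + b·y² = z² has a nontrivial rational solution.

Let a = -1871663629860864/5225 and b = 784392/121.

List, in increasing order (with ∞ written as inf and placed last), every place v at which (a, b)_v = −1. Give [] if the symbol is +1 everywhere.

(a, b) ≡ (-447051, 4002) mod (ℚ^×)²; places V = {2, 3, 5, 7, 11, 19, 23, 29, 31, ∞}.
(a,b)_5: α=-2, u≡4; β=0, v≡2 (mod 5); (4|5)=+1, (2|5)=-1; sign (−1)^0·+1^0·-1^-2 = +1.
(a,b)_23: α=1, u≡20; β=1, v≡3 (mod 23); (20|23)=-1, (3|23)=+1; sign (−1)^1·-1^1·+1^1 = +1.
(a,b)_19: α=-1, u≡8; β=0, v≡13 (mod 19); (8|19)=-1, (13|19)=-1; sign (−1)^0·-1^0·-1^-1 = -1.
(a,b)_∞: sgn(-447051)=−, sgn(4002)=+, so +1.
(a,b)_7: α=2, u≡4; β=2, v≡3 (mod 7); (4|7)=+1, (3|7)=-1; sign (−1)^0·+1^2·-1^2 = +1.
(a,b)_11: α=-1, u≡9; β=-2, v≡4 (mod 11); (9|11)=+1, (4|11)=+1; sign (−1)^0·+1^-2·+1^-1 = +1.
(a,b)_29: α=2, u≡20; β=1, v≡4 (mod 29); (20|29)=+1, (4|29)=+1; sign (−1)^0·+1^1·+1^2 = +1.
(a,b)_31: α=1, u≡16; β=0, v≡21 (mod 31); (16|31)=+1, (21|31)=-1; sign (−1)^0·+1^0·-1^1 = -1.
(a,b)_3: α=5, u≡2; β=1, v≡2 (mod 3); (2|3)=-1, (2|3)=-1; sign (−1)^1·-1^1·-1^5 = -1.
(a,b)_2: α=18, β=3; u≡5, v≡1 (mod 8); ε(u)ε(v)=0·0, αω(v)=18·0, βω(u)=3·1; sum ≡ 1  ⇒  -1.
Ram(-447051, 4002) = {2, 3, 19, 31}; no ℚ_2-point on the conic.

[2, 3, 19, 31]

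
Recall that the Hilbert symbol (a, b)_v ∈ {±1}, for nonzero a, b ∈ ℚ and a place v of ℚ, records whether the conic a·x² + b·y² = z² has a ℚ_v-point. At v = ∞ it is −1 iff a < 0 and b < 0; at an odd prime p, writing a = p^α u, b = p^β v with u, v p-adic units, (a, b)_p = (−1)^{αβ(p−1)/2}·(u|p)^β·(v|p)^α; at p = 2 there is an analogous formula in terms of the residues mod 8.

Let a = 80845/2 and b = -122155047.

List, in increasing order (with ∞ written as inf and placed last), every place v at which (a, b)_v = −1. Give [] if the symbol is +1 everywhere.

(a, b) ≡ (161690, -1508087) mod (ℚ^×)²; places V = {2, 3, 5, 7, 17, 19, 23, 29, 37, ∞}.
(a,b)_5: α=1, u≡2; β=0, v≡3 (mod 5); (2|5)=-1, (3|5)=-1; sign (−1)^0·-1^0·-1^1 = -1.
(a,b)_23: α=1, u≡21; β=1, v≡2 (mod 23); (21|23)=-1, (2|23)=+1; sign (−1)^1·-1^1·+1^1 = +1.
(a,b)_∞: sgn(161690)=+, sgn(-1508087)=−, so +1.
(a,b)_17: α=0, u≡5; β=1, v≡3 (mod 17); (5|17)=-1, (3|17)=-1; sign (−1)^0·-1^1·-1^0 = -1.
(a,b)_37: α=1, u≡1; β=0, v≡9 (mod 37); (1|37)=+1, (9|37)=+1; sign (−1)^0·+1^0·+1^1 = +1.
(a,b)_2: α=-1, β=0; u≡5, v≡1 (mod 8); ε(u)ε(v)=0·0, αω(v)=-1·0, βω(u)=0·1; sum ≡ 0  ⇒  +1.
(a,b)_3: α=0, u≡2; β=4, v≡1 (mod 3); (2|3)=-1, (1|3)=+1; sign (−1)^0·-1^4·+1^0 = +1.
(a,b)_29: α=0, u≡11; β=1, v≡7 (mod 29); (11|29)=-1, (7|29)=+1; sign (−1)^0·-1^1·+1^0 = -1.
(a,b)_7: α=0, u≡1; β=1, v≡6 (mod 7); (1|7)=+1, (6|7)=-1; sign (−1)^0·+1^1·-1^0 = +1.
(a,b)_19: α=1, u≡9; β=1, v≡7 (mod 19); (9|19)=+1, (7|19)=+1; sign (−1)^1·+1^1·+1^1 = -1.
|Ram(161690, -1508087)| = 4, even; anisotropic at {5, 17, 19, 29}.

[5, 17, 19, 29]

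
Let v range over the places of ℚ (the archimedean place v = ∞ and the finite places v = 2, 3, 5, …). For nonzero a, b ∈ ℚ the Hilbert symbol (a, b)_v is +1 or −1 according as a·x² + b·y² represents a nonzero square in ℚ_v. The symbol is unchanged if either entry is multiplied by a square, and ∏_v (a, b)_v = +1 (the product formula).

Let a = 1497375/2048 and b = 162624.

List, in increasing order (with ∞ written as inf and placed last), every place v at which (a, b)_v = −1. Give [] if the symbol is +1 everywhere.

[2, 3, 7, 11]

Mod squares: a ≡ 110, b ≡ 21. Check v ∈ {∞, 2, 3, 5, 7, 11}.
v=7: a=7^0·(≡3), b=7^1·(≡6) mod 7; (3|7)=-1, (6|7)=-1; (−1)^{0·1·3}·(-1)^1·(-1)^0 = -1.
v=5: a=5^3·(≡3), b=5^0·(≡4) mod 5; (3|5)=-1, (4|5)=+1; (−1)^{3·0·2}·(-1)^0·(+1)^3 = +1.
v=2: v_2(a)=-11, v_2(b)=6; units ≡ 7, 5 (mod 8); ε·ε+αω+βω = 1·0+-11·1+6·0 ≡ 1  ⇒  (a,b)_2 = -1.
v=3: a=3^2·(≡2), b=3^1·(≡1) mod 3; (2|3)=-1, (1|3)=+1; (−1)^{2·1·1}·(-1)^1·(+1)^2 = -1.
v=∞: 110 > 0 and 21 > 0  ⇒  (a,b)_∞ = +1.
v=11: a=11^3·(≡7), b=11^2·(≡2) mod 11; (7|11)=-1, (2|11)=-1; (−1)^{3·2·5}·(-1)^2·(-1)^3 = -1.
|Ram(110, 21)| = 4, even; anisotropic at {2, 3, 7, 11}.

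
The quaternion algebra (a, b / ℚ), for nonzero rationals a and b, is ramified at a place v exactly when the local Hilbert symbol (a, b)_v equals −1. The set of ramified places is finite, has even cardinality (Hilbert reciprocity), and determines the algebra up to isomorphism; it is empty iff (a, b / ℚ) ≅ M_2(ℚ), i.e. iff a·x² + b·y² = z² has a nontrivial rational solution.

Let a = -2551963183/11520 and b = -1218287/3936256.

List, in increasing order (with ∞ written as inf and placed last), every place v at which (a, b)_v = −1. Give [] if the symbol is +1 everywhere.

(a, b) ≡ (-24120635, -47) mod (ℚ^×)²; places V = {2, 3, 5, 7, 11, 23, 31, 43, 47, ∞}.
(a,b)_∞: sgn(-24120635)=−, sgn(-47)=−, so -1.
(a,b)_11: α=1, u≡8; β=0, v≡8 (mod 11); (8|11)=-1, (8|11)=-1; sign (−1)^0·-1^0·-1^1 = -1.
(a,b)_5: α=-1, u≡3; β=0, v≡3 (mod 5); (3|5)=-1, (3|5)=-1; sign (−1)^0·-1^0·-1^-1 = -1.
(a,b)_3: α=-2, u≡1; β=0, v≡1 (mod 3); (1|3)=+1, (1|3)=+1; sign (−1)^0·+1^0·+1^-2 = +1.
(a,b)_47: α=1, u≡45; β=1, v≡43 (mod 47); (45|47)=-1, (43|47)=-1; sign (−1)^1·-1^1·-1^1 = -1.
(a,b)_31: α=1, u≡15; β=-2, v≡11 (mod 31); (15|31)=-1, (11|31)=-1; sign (−1)^0·-1^-2·-1^1 = -1.
(a,b)_7: α=1, u≡1; β=2, v≡4 (mod 7); (1|7)=+1, (4|7)=+1; sign (−1)^0·+1^2·+1^1 = +1.
(a,b)_23: α=2, u≡5; β=2, v≡21 (mod 23); (5|23)=-1, (21|23)=-1; sign (−1)^0·-1^2·-1^2 = +1.
(a,b)_43: α=1, u≡28; β=0, v≡20 (mod 43); (28|43)=-1, (20|43)=-1; sign (−1)^0·-1^0·-1^1 = -1.
(a,b)_2: α=-8, β=-12; u≡5, v≡1 (mod 8); ε(u)ε(v)=0·0, αω(v)=-8·0, βω(u)=-12·1; sum ≡ 0  ⇒  +1.
(-24120635, -47 / ℚ) ramifies at {5, 11, 31, 43, 47, ∞}: a division algebra.

[5, 11, 31, 43, 47, inf]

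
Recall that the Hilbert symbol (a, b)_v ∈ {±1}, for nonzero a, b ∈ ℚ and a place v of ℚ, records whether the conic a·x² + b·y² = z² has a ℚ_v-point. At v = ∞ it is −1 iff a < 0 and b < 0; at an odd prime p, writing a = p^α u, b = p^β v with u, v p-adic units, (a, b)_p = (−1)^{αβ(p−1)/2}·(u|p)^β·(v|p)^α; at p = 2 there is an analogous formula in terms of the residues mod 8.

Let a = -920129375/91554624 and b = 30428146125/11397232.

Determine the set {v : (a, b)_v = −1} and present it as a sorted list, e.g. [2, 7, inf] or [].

Mod squares: a ≡ -483, b ≡ 198835. Check v ∈ {∞, 2, 3, 5, 7, 11, 13, 19, 23, 29}.
v=19: a=19^0·(≡17), b=19^1·(≡14) mod 19; (17|19)=+1, (14|19)=-1; (−1)^{0·1·9}·(+1)^1·(-1)^0 = +1.
v=13: a=13^0·(≡6), b=13^1·(≡6) mod 13; (6|13)=-1, (6|13)=-1; (−1)^{0·1·6}·(-1)^1·(-1)^0 = -1.
v=∞: -483 < 0 and 198835 > 0  ⇒  (a,b)_∞ = +1.
v=23: a=23^3·(≡6), b=23^3·(≡19) mod 23; (6|23)=+1, (19|23)=-1; (−1)^{3·3·11}·(+1)^3·(-1)^3 = +1.
v=5: a=5^4·(≡2), b=5^3·(≡2) mod 5; (2|5)=-1, (2|5)=-1; (−1)^{4·3·2}·(-1)^3·(-1)^4 = -1.
v=29: a=29^-2·(≡2), b=29^-2·(≡10) mod 29; (2|29)=-1, (10|29)=-1; (−1)^{-2·-2·14}·(-1)^-2·(-1)^-2 = +1.
v=11: a=11^2·(≡5), b=11^-2·(≡8) mod 11; (5|11)=+1, (8|11)=-1; (−1)^{2·-2·5}·(+1)^-2·(-1)^2 = +1.
v=7: a=7^-1·(≡2), b=7^-1·(≡5) mod 7; (2|7)=+1, (5|7)=-1; (−1)^{-1·-1·3}·(+1)^-1·(-1)^-1 = +1.
v=2: v_2(a)=-6, v_2(b)=-4; units ≡ 5, 3 (mod 8); ε·ε+αω+βω = 0·1+-6·1+-4·1 ≡ 0  ⇒  (a,b)_2 = +1.
v=3: a=3^-5·(≡1), b=3^4·(≡1) mod 3; (1|3)=+1, (1|3)=+1; (−1)^{-5·4·1}·(+1)^4·(+1)^-5 = +1.
(-483, 198835 / ℚ) ramifies at {5, 13}: a division algebra.

[5, 13]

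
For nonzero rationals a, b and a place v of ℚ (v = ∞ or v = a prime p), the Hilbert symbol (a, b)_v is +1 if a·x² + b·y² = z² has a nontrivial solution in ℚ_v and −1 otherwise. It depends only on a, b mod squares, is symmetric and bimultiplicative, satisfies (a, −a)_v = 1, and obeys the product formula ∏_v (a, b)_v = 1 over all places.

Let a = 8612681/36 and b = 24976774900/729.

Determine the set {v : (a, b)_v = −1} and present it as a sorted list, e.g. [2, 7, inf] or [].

[]

Mod squares: a ≡ 209, b ≡ 6061. Check v ∈ {∞, 2, 3, 5, 7, 11, 19, 29}.
v=19: a=19^1·(≡11), b=19^1·(≡3) mod 19; (11|19)=+1, (3|19)=-1; (−1)^{1·1·9}·(+1)^1·(-1)^1 = +1.
v=7: a=7^2·(≡6), b=7^2·(≡5) mod 7; (6|7)=-1, (5|7)=-1; (−1)^{2·2·3}·(-1)^2·(-1)^2 = +1.
v=11: a=11^1·(≡8), b=11^1·(≡1) mod 11; (8|11)=-1, (1|11)=+1; (−1)^{1·1·5}·(-1)^1·(+1)^1 = +1.
v=∞: 209 > 0 and 6061 > 0  ⇒  (a,b)_∞ = +1.
v=29: a=29^2·(≡13), b=29^3·(≡13) mod 29; (13|29)=+1, (13|29)=+1; (−1)^{2·3·14}·(+1)^3·(+1)^2 = +1.
v=5: a=5^0·(≡1), b=5^2·(≡4) mod 5; (1|5)=+1, (4|5)=+1; (−1)^{0·2·2}·(+1)^2·(+1)^0 = +1.
v=3: a=3^-2·(≡2), b=3^-6·(≡1) mod 3; (2|3)=-1, (1|3)=+1; (−1)^{-2·-6·1}·(-1)^-6·(+1)^-2 = +1.
v=2: v_2(a)=-2, v_2(b)=2; units ≡ 1, 5 (mod 8); ε·ε+αω+βω = 0·0+-2·1+2·0 ≡ 0  ⇒  (a,b)_2 = +1.
Ram(a, b) = ∅: the form 209·x² + 6061·y² − z² is isotropic over every ℚ_v, so by Hasse–Minkowski it is isotropic over ℚ.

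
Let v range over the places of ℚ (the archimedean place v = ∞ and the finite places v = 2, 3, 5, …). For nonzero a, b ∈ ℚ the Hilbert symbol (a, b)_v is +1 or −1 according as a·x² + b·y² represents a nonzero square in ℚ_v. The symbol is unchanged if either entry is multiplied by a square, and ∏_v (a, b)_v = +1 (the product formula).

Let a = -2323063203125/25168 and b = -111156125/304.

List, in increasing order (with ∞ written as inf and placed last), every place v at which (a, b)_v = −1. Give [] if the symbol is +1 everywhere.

Mod squares: a ≡ -65, b ≡ -95. Check v ∈ {∞, 2, 5, 7, 11, 13, 19, 23, 41}.
v=5: a=5^7·(≡2), b=5^3·(≡4) mod 5; (2|5)=-1, (4|5)=+1; (−1)^{7·3·2}·(-1)^3·(+1)^7 = -1.
v=∞: -65 < 0 and -95 < 0  ⇒  (a,b)_∞ = -1.
v=41: a=41^2·(≡19), b=41^2·(≡27) mod 41; (19|41)=-1, (27|41)=-1; (−1)^{2·2·20}·(-1)^2·(-1)^2 = +1.
v=7: a=7^2·(≡5), b=7^0·(≡6) mod 7; (5|7)=-1, (6|7)=-1; (−1)^{2·0·3}·(-1)^0·(-1)^2 = +1.
v=13: a=13^-1·(≡2), b=13^0·(≡10) mod 13; (2|13)=-1, (10|13)=+1; (−1)^{-1·0·6}·(-1)^0·(+1)^-1 = +1.
v=19: a=19^2·(≡1), b=19^-1·(≡15) mod 19; (1|19)=+1, (15|19)=-1; (−1)^{2·-1·9}·(+1)^-1·(-1)^2 = +1.
v=11: a=11^-2·(≡5), b=11^0·(≡9) mod 11; (5|11)=+1, (9|11)=+1; (−1)^{-2·0·5}·(+1)^0·(+1)^-2 = +1.
v=23: a=23^0·(≡4), b=23^2·(≡19) mod 23; (4|23)=+1, (19|23)=-1; (−1)^{0·2·11}·(+1)^2·(-1)^0 = +1.
v=2: v_2(a)=-4, v_2(b)=-4; units ≡ 7, 1 (mod 8); ε·ε+αω+βω = 1·0+-4·0+-4·0 ≡ 0  ⇒  (a,b)_2 = +1.
|Ram(-65, -95)| = 2, even; anisotropic at {5, ∞}.

[5, inf]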